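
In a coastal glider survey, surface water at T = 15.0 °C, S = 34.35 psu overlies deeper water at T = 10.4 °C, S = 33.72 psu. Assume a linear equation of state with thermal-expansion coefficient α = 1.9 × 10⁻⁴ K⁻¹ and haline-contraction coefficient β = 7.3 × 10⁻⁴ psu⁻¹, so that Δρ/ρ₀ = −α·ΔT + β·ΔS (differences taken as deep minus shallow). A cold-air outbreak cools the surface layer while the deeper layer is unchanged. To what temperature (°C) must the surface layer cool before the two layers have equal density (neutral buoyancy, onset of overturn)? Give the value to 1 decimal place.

12.8 °C

Neutral buoyancy requires Δρ = 0, i.e. −α(T_deep − T_surf′) + β(S_deep − S_surf) = 0.
T_surf′ = T_deep − (β/α)·ΔS = 10.4 − (7.3 × 10⁻⁴/1.9 × 10⁻⁴)·(-0.63) = 12.821 °C.
Cooling required: 15.0 − (12.821) = 2.179 °C.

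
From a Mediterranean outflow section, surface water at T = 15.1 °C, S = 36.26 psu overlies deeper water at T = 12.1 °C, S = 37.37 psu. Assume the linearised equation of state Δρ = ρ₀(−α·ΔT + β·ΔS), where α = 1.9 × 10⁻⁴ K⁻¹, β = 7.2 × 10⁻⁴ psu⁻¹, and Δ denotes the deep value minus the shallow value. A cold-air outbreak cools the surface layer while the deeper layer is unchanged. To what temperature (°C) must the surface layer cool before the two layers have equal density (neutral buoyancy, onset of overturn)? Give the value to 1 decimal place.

Neutral buoyancy requires Δρ = 0, i.e. −α(T_deep − T_surf′) + β(S_deep − S_surf) = 0.
T_surf′ = T_deep − (β/α)·ΔS = 12.1 − (7.2 × 10⁻⁴/1.9 × 10⁻⁴)·(+1.11) = 7.894 °C.
Cooling required: 15.1 − (7.894) = 7.206 °C.

7.9 °C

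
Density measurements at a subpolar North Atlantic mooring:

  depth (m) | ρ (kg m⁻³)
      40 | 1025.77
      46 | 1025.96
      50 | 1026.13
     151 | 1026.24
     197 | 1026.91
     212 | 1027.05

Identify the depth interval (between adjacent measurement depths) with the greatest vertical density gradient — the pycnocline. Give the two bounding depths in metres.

Compute the density gradient over each adjacent pair:
  40–46 m: Δρ/Δz = 0.19/6 = 0.032 kg m⁻⁴
  46–50 m: Δρ/Δz = 0.17/4 = 0.043 kg m⁻⁴
  50–151 m: Δρ/Δz = 0.11/101 = 1.1 × 10⁻³ kg m⁻⁴
  151–197 m: Δρ/Δz = 0.67/46 = 0.015 kg m⁻⁴
  197–212 m: Δρ/Δz = 0.14/15 = 9.3 × 10⁻³ kg m⁻⁴
The largest gradient is in the 46–50 m interval — the pycnocline.

46–50 m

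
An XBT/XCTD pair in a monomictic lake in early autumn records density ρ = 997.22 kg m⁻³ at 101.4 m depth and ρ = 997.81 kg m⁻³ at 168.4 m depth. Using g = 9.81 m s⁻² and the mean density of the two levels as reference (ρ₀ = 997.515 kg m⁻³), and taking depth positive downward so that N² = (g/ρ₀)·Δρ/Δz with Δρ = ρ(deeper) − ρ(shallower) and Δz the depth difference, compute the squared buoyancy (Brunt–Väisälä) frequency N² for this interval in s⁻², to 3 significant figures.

8.66 × 10⁻⁵ s⁻²

Δρ = 997.81 − 997.22 = 0.59 kg m⁻³ over Δz = 168.4 − 101.4 = 67 m.
N² = (9.81/997.515) × (0.59/67) = 8.6602 × 10⁻⁵ s⁻² ≈ 8.66 × 10⁻⁵ s⁻².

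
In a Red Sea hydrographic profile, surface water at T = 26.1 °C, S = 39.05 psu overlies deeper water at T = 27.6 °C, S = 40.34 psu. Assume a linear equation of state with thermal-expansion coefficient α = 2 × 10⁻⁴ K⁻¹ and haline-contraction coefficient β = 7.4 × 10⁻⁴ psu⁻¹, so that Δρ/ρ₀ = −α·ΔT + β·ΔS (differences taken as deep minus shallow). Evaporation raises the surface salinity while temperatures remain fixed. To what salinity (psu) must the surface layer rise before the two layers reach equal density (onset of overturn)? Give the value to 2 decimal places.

39.93 psu

Neutral buoyancy requires −α(T_deep − T_surf) + β(S_deep − S_surf′) = 0.
S_surf′ = S_deep − (α/β)·ΔT = 40.34 − (2 × 10⁻⁴/7.4 × 10⁻⁴)·(+1.5) = 39.9346 psu.
Increase required: 39.9346 − 39.05 = 0.8846 psu.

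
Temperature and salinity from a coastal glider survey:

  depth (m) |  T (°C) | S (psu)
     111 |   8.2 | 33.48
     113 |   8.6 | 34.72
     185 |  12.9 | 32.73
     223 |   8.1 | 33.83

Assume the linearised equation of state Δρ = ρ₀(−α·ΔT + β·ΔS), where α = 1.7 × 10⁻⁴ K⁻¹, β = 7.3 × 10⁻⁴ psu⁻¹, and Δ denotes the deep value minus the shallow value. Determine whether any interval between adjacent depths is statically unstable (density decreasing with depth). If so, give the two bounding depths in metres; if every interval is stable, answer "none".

113–185 m

Evaluate Δρ/ρ₀ = −αΔT + βΔS across each adjacent pair:
  111–113 m: −αΔT+βΔS = −(1.7 × 10⁻⁴)(+0.4)+(7.3 × 10⁻⁴)(+1.24) = 8.4 × 10⁻⁴ → stable
  113–185 m: −αΔT+βΔS = −(1.7 × 10⁻⁴)(+4.3)+(7.3 × 10⁻⁴)(-1.99) = -2.2 × 10⁻³ → UNSTABLE
  185–223 m: −αΔT+βΔS = −(1.7 × 10⁻⁴)(-4.8)+(7.3 × 10⁻⁴)(+1.10) = 1.6 × 10⁻³ → stable
The 113–185 m interval has Δρ < 0: lighter water underlies denser water.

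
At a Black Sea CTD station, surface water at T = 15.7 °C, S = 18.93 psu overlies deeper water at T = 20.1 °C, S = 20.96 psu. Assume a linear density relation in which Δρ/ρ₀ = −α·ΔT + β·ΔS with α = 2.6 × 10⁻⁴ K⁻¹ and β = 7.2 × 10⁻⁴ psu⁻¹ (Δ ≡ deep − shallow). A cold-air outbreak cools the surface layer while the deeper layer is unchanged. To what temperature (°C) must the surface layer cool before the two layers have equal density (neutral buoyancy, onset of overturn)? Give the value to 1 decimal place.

14.5 °C

Neutral buoyancy requires Δρ = 0, i.e. −α(T_deep − T_surf′) + β(S_deep − S_surf) = 0.
T_surf′ = T_deep − (β/α)·ΔS = 20.1 − (7.2 × 10⁻⁴/2.6 × 10⁻⁴)·(+2.03) = 14.478 °C.
Cooling required: 15.7 − (14.478) = 1.222 °C.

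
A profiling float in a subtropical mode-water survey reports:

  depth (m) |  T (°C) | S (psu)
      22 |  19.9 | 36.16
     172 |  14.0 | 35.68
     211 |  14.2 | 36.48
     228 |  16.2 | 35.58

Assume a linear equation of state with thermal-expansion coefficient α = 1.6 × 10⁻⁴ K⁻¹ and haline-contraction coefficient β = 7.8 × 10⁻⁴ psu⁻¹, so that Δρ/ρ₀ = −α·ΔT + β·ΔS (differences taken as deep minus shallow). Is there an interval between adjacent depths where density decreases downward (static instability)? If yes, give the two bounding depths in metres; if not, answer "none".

211–228 m

Evaluate Δρ/ρ₀ = −αΔT + βΔS across each adjacent pair:
  22–172 m: −αΔT+βΔS = −(1.6 × 10⁻⁴)(-5.9)+(7.8 × 10⁻⁴)(-0.48) = 5.7 × 10⁻⁴ → stable
  172–211 m: −αΔT+βΔS = −(1.6 × 10⁻⁴)(+0.2)+(7.8 × 10⁻⁴)(+0.80) = 5.9 × 10⁻⁴ → stable
  211–228 m: −αΔT+βΔS = −(1.6 × 10⁻⁴)(+2.0)+(7.8 × 10⁻⁴)(-0.90) = -1.0 × 10⁻³ → UNSTABLE
The 211–228 m interval has Δρ < 0: lighter water underlies denser water.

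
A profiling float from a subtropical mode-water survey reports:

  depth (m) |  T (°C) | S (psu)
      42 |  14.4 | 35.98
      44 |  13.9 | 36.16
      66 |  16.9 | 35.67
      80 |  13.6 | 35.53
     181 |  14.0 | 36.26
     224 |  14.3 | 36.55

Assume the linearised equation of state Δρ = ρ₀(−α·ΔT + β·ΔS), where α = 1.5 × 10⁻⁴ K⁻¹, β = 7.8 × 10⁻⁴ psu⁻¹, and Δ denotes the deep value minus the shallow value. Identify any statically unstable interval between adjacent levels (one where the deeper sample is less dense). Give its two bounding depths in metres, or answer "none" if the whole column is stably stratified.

44–66 m

Evaluate Δρ/ρ₀ = −αΔT + βΔS across each adjacent pair:
  42–44 m: −αΔT+βΔS = −(1.5 × 10⁻⁴)(-0.5)+(7.8 × 10⁻⁴)(+0.18) = 2.2 × 10⁻⁴ → stable
  44–66 m: −αΔT+βΔS = −(1.5 × 10⁻⁴)(+3.0)+(7.8 × 10⁻⁴)(-0.49) = -8.3 × 10⁻⁴ → UNSTABLE
  66–80 m: −αΔT+βΔS = −(1.5 × 10⁻⁴)(-3.3)+(7.8 × 10⁻⁴)(-0.14) = 3.9 × 10⁻⁴ → stable
  80–181 m: −αΔT+βΔS = −(1.5 × 10⁻⁴)(+0.4)+(7.8 × 10⁻⁴)(+0.73) = 5.1 × 10⁻⁴ → stable
  181–224 m: −αΔT+βΔS = −(1.5 × 10⁻⁴)(+0.3)+(7.8 × 10⁻⁴)(+0.29) = 1.8 × 10⁻⁴ → stable
The 44–66 m interval has Δρ < 0: lighter water underlies denser water.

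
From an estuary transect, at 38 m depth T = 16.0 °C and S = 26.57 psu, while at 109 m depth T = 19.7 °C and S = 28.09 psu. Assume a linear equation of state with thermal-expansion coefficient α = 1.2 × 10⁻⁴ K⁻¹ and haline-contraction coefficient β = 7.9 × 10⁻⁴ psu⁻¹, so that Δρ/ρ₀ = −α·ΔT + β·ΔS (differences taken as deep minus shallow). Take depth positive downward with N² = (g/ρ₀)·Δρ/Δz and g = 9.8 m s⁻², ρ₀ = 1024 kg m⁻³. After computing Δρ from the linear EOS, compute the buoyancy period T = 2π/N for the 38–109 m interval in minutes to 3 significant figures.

10.2 min

ΔT = +3.7 K, ΔS = +1.52 psu (deep − shallow).
Δρ/ρ₀ = −αΔT + βΔS = -4.44 × 10⁻⁴ + 1.2008 × 10⁻³ = 7.568 × 10⁻⁴, so Δρ ≈ 0.7750 kg m⁻³.
N² = (g/ρ₀)·Δρ/Δz = g·(Δρ/ρ₀)/Δz = 9.8 × 7.568 × 10⁻⁴ / 71 = 1.0446 × 10⁻⁴ s⁻².
N = √(1.0446 × 10⁻⁴) = 0.010221 rad s⁻¹ → T = 2π/N = 614.73 s = 10.245 min ≈ 10.2 min.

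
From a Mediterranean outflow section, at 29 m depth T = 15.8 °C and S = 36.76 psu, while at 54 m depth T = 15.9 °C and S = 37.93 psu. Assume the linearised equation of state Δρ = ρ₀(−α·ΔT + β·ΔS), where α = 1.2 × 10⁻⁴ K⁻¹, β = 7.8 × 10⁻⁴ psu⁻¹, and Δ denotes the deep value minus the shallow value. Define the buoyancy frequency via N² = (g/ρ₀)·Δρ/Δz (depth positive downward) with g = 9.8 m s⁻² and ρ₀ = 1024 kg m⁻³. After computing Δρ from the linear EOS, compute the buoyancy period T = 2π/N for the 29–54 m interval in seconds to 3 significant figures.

ΔT = +0.1 K, ΔS = +1.17 psu (deep − shallow).
Δρ/ρ₀ = −αΔT + βΔS = -1.20 × 10⁻⁵ + 9.126 × 10⁻⁴ = 9.006 × 10⁻⁴, so Δρ ≈ 0.9222 kg m⁻³.
N² = (g/ρ₀)·Δρ/Δz = g·(Δρ/ρ₀)/Δz = 9.8 × 9.006 × 10⁻⁴ / 25 = 3.5304 × 10⁻⁴ s⁻².
N = √(3.5304 × 10⁻⁴) = 0.018789 rad s⁻¹ → T = 2π/N = 334.41 s ≈ 334 s.

334 s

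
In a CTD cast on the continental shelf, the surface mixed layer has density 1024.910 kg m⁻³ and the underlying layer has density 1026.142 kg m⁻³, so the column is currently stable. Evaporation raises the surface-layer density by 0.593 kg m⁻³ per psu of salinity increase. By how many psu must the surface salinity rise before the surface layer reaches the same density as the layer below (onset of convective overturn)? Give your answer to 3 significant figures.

Density deficit of the surface layer: 1026.142 − 1024.910 = 1.232 kg m⁻³.
Required change = 1.232 / 0.593 = 2.08 psu.

2.08 psu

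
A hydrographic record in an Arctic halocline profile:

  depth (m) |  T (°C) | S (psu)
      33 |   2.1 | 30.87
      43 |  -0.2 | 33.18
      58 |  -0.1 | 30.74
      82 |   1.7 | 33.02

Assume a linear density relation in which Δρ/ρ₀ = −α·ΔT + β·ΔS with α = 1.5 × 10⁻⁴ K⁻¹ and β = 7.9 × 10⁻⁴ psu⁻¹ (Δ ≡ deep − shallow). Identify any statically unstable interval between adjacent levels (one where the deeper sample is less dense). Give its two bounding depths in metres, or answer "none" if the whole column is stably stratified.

Evaluate Δρ/ρ₀ = −αΔT + βΔS across each adjacent pair:
  33–43 m: −αΔT+βΔS = −(1.5 × 10⁻⁴)(-2.3)+(7.9 × 10⁻⁴)(+2.31) = 2.2 × 10⁻³ → stable
  43–58 m: −αΔT+βΔS = −(1.5 × 10⁻⁴)(+0.1)+(7.9 × 10⁻⁴)(-2.44) = -1.9 × 10⁻³ → UNSTABLE
  58–82 m: −αΔT+βΔS = −(1.5 × 10⁻⁴)(+1.8)+(7.9 × 10⁻⁴)(+2.28) = 1.5 × 10⁻³ → stable
The 43–58 m interval has Δρ < 0: lighter water underlies denser water.

43–58 m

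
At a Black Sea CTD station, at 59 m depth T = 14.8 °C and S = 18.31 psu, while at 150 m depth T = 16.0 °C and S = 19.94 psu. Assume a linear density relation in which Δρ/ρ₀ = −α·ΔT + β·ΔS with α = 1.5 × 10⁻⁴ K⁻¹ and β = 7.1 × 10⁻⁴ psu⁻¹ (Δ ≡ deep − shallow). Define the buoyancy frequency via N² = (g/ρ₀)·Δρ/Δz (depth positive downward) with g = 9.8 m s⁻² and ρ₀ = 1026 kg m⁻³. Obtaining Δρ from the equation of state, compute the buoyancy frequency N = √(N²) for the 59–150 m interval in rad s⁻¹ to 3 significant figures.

ΔT = +1.2 K, ΔS = +1.63 psu (deep − shallow).
Δρ/ρ₀ = −αΔT + βΔS = -1.80 × 10⁻⁴ + 1.1573 × 10⁻³ = 9.773 × 10⁻⁴, so Δρ ≈ 1.003 kg m⁻³.
N² = (g/ρ₀)·Δρ/Δz = g·(Δρ/ρ₀)/Δz = 9.8 × 9.773 × 10⁻⁴ / 91 = 1.0525 × 10⁻⁴ s⁻².
N = √(1.0525 × 10⁻⁴) = 0.010259 rad s⁻¹ ≈ 0.0103 rad s⁻¹.

0.0103 rad s⁻¹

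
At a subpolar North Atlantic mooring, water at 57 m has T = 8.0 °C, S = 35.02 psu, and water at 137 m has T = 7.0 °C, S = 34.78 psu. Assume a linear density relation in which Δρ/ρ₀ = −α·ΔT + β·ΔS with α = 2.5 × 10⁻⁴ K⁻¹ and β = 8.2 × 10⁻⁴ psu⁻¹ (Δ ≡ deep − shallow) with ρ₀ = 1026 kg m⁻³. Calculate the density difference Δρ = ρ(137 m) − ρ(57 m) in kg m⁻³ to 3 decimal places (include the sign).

ΔT = -1.0 K, ΔS = -0.24 psu (deep − shallow).
Δρ/ρ₀ = −(2.5 × 10⁻⁴)(-1.0) + (8.2 × 10⁻⁴)(-0.24) = 5.32 × 10⁻⁵.
Δρ = 1026 × (5.32 × 10⁻⁵) = +0.055 kg m⁻³.
Positive Δρ: denser below, stable.

+0.055 kg m⁻³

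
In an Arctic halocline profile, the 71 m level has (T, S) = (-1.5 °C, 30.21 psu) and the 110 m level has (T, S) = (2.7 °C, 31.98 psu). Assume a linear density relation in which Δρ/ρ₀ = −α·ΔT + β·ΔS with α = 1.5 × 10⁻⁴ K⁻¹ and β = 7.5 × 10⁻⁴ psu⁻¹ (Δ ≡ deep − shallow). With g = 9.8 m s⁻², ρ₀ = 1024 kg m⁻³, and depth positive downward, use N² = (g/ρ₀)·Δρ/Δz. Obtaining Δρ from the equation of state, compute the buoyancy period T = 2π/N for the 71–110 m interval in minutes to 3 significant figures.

7.91 min

ΔT = +4.2 K, ΔS = +1.77 psu (deep − shallow).
Δρ/ρ₀ = −αΔT + βΔS = -6.30 × 10⁻⁴ + 1.3275 × 10⁻³ = 6.975 × 10⁻⁴, so Δρ ≈ 0.7142 kg m⁻³.
N² = (g/ρ₀)·Δρ/Δz = g·(Δρ/ρ₀)/Δz = 9.8 × 6.975 × 10⁻⁴ / 39 = 1.7527 × 10⁻⁴ s⁻².
N = √(1.7527 × 10⁻⁴) = 0.013239 rad s⁻¹ → T = 2π/N = 474.60 s = 7.9100 min ≈ 7.91 min.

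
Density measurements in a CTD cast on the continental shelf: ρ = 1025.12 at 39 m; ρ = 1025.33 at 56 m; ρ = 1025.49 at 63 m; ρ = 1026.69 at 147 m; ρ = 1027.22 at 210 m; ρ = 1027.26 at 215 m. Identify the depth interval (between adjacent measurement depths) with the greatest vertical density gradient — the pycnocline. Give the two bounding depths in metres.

Compute the density gradient over each adjacent pair:
  39–56 m: Δρ/Δz = 0.21/17 = 0.012 kg m⁻⁴
  56–63 m: Δρ/Δz = 0.16/7 = 0.023 kg m⁻⁴
  63–147 m: Δρ/Δz = 1.20/84 = 0.014 kg m⁻⁴
  147–210 m: Δρ/Δz = 0.53/63 = 8.4 × 10⁻³ kg m⁻⁴
  210–215 m: Δρ/Δz = 0.04/5 = 8.0 × 10⁻³ kg m⁻⁴
The largest gradient is in the 56–63 m interval — the pycnocline.

56–63 m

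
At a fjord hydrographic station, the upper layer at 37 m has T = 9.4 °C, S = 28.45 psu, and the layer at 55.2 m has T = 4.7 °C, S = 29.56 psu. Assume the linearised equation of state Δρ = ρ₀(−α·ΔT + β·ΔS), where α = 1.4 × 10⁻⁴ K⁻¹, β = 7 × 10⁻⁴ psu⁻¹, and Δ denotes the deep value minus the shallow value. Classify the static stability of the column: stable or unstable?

stable

ΔT = 4.7 − 9.4 = -4.7 K and ΔS = 29.56 − 28.45 = +1.11 psu (deep − shallow).
−αΔT = 6.58 × 10⁻⁴; βΔS = 7.77 × 10⁻⁴; sum Δρ/ρ₀ = 1.435 × 10⁻³.
Δρ/ρ₀ > 0, so Δρ > 0: deeper water is denser → statically stable.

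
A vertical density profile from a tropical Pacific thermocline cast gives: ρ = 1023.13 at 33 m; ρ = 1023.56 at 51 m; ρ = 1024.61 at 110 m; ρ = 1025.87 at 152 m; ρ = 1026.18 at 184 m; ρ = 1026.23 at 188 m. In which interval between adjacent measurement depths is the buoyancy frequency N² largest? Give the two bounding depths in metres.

110–152 m

Compute the density gradient over each adjacent pair:
  33–51 m: Δρ/Δz = 0.43/18 = 0.024 kg m⁻⁴
  51–110 m: Δρ/Δz = 1.05/59 = 0.018 kg m⁻⁴
  110–152 m: Δρ/Δz = 1.26/42 = 0.030 kg m⁻⁴
  152–184 m: Δρ/Δz = 0.31/32 = 9.7 × 10⁻³ kg m⁻⁴
  184–188 m: Δρ/Δz = 0.05/4 = 0.013 kg m⁻⁴
The largest gradient is in the 110–152 m interval — the pycnocline.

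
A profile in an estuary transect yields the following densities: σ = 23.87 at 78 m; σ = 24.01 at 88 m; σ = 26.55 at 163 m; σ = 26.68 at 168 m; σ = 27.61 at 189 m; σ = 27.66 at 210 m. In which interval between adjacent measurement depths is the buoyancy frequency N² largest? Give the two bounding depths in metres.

Compute the density gradient over each adjacent pair:
  78–88 m: Δρ/Δz = 0.14/10 = 0.014 kg m⁻⁴
  88–163 m: Δρ/Δz = 2.54/75 = 0.034 kg m⁻⁴
  163–168 m: Δρ/Δz = 0.13/5 = 0.026 kg m⁻⁴
  168–189 m: Δρ/Δz = 0.93/21 = 0.044 kg m⁻⁴
  189–210 m: Δρ/Δz = 0.05/21 = 2.4 × 10⁻³ kg m⁻⁴
The largest gradient is in the 168–189 m interval — the pycnocline.

168–189 m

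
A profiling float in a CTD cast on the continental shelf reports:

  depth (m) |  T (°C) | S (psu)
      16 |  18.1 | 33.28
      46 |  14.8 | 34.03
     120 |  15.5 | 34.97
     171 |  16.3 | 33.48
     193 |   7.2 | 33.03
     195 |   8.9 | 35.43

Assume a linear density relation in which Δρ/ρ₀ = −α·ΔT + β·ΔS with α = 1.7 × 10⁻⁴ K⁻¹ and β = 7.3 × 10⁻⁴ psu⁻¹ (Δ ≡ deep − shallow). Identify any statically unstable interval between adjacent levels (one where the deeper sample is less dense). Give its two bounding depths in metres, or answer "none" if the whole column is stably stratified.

Evaluate Δρ/ρ₀ = −αΔT + βΔS across each adjacent pair:
  16–46 m: −αΔT+βΔS = −(1.7 × 10⁻⁴)(-3.3)+(7.3 × 10⁻⁴)(+0.75) = 1.1 × 10⁻³ → stable
  46–120 m: −αΔT+βΔS = −(1.7 × 10⁻⁴)(+0.7)+(7.3 × 10⁻⁴)(+0.94) = 5.7 × 10⁻⁴ → stable
  120–171 m: −αΔT+βΔS = −(1.7 × 10⁻⁴)(+0.8)+(7.3 × 10⁻⁴)(-1.49) = -1.2 × 10⁻³ → UNSTABLE
  171–193 m: −αΔT+βΔS = −(1.7 × 10⁻⁴)(-9.1)+(7.3 × 10⁻⁴)(-0.45) = 1.2 × 10⁻³ → stable
  193–195 m: −αΔT+βΔS = −(1.7 × 10⁻⁴)(+1.7)+(7.3 × 10⁻⁴)(+2.40) = 1.5 × 10⁻³ → stable
The 120–171 m interval has Δρ < 0: lighter water underlies denser water.

120–171 m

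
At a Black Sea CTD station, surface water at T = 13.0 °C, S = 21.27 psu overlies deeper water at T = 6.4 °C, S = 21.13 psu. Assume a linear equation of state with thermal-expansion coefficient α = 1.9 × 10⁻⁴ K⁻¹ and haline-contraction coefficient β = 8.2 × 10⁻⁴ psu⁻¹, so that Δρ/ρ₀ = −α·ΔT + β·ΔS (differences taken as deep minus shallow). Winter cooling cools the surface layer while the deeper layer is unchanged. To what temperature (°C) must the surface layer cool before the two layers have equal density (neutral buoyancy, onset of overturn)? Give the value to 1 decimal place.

7.0 °C

Neutral buoyancy requires Δρ = 0, i.e. −α(T_deep − T_surf′) + β(S_deep − S_surf) = 0.
T_surf′ = T_deep − (β/α)·ΔS = 6.4 − (8.2 × 10⁻⁴/1.9 × 10⁻⁴)·(-0.14) = 7.004 °C.
Cooling required: 13.0 − (7.004) = 5.996 °C.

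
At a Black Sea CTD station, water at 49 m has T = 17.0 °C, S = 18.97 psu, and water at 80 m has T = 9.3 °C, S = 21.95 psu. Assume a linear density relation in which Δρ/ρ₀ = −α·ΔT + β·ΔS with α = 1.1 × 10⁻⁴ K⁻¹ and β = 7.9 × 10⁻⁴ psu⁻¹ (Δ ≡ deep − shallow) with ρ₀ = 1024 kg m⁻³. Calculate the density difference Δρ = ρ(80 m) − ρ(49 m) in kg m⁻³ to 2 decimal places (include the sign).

ΔT = -7.7 K, ΔS = +2.98 psu (deep − shallow).
Δρ/ρ₀ = −(1.1 × 10⁻⁴)(-7.7) + (7.9 × 10⁻⁴)(+2.98) = 3.2012 × 10⁻³.
Δρ = 1024 × (3.2012 × 10⁻³) = +3.28 kg m⁻³.
Positive Δρ: denser below, stable.

+3.28 kg m⁻³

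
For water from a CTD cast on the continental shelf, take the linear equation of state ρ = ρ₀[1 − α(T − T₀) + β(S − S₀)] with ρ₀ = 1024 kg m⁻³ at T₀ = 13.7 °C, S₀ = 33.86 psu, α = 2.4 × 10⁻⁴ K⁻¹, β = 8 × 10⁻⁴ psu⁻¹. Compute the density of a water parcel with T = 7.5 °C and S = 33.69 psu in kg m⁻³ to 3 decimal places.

1025.384 kg m⁻³

T − T₀ = -6.2 K, S − S₀ = -0.17 psu.
Bracket = 1 − α·(-6.2) + β·(-0.17) = 1 + (1.352 × 10⁻³) = 1.0013520.
ρ = 1024 × 1.0013520 = 1025.384 kg m⁻³.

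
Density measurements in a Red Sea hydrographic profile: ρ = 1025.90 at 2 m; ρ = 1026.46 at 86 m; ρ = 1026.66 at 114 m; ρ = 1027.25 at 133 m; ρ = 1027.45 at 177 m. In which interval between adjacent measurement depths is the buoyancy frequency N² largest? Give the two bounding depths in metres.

114–133 m

Compute the density gradient over each adjacent pair:
  2–86 m: Δρ/Δz = 0.56/84 = 6.7 × 10⁻³ kg m⁻⁴
  86–114 m: Δρ/Δz = 0.20/28 = 7.1 × 10⁻³ kg m⁻⁴
  114–133 m: Δρ/Δz = 0.59/19 = 0.031 kg m⁻⁴
  133–177 m: Δρ/Δz = 0.20/44 = 4.5 × 10⁻³ kg m⁻⁴
The largest gradient is in the 114–133 m interval — the pycnocline.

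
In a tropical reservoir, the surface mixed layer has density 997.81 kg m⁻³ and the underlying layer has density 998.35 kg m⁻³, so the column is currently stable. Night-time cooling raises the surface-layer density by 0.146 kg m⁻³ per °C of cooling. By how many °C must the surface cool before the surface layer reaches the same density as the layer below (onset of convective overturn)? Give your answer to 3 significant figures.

3.70 °C

Density deficit of the surface layer: 998.35 − 997.81 = 0.54 kg m⁻³.
Required change = 0.54 / 0.146 = 3.70 °C.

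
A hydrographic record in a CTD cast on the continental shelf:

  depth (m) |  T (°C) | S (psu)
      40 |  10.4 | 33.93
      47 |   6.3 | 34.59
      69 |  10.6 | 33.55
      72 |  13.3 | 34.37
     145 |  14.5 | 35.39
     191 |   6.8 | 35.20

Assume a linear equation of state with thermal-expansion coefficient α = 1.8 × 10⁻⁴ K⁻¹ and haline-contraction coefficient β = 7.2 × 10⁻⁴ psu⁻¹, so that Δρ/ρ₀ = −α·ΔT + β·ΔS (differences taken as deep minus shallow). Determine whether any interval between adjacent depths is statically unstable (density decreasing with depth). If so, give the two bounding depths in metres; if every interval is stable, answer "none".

Evaluate Δρ/ρ₀ = −αΔT + βΔS across each adjacent pair:
  40–47 m: −αΔT+βΔS = −(1.8 × 10⁻⁴)(-4.1)+(7.2 × 10⁻⁴)(+0.66) = 1.2 × 10⁻³ → stable
  47–69 m: −αΔT+βΔS = −(1.8 × 10⁻⁴)(+4.3)+(7.2 × 10⁻⁴)(-1.04) = -1.5 × 10⁻³ → UNSTABLE
  69–72 m: −αΔT+βΔS = −(1.8 × 10⁻⁴)(+2.7)+(7.2 × 10⁻⁴)(+0.82) = 1.0 × 10⁻⁴ → stable
  72–145 m: −αΔT+βΔS = −(1.8 × 10⁻⁴)(+1.2)+(7.2 × 10⁻⁴)(+1.02) = 5.2 × 10⁻⁴ → stable
  145–191 m: −αΔT+βΔS = −(1.8 × 10⁻⁴)(-7.7)+(7.2 × 10⁻⁴)(-0.19) = 1.2 × 10⁻³ → stable
The 47–69 m interval has Δρ < 0: lighter water underlies denser water.

47–69 m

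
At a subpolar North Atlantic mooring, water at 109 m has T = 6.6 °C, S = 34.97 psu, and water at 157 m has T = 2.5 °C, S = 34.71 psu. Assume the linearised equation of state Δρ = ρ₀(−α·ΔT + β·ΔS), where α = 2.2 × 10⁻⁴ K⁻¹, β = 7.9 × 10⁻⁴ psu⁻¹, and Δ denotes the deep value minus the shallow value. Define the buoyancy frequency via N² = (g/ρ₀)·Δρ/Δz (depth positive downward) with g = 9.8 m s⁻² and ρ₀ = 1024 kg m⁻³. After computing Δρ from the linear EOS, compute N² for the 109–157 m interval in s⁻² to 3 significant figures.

ΔT = -4.1 K, ΔS = -0.26 psu (deep − shallow).
Δρ/ρ₀ = −αΔT + βΔS = 9.02 × 10⁻⁴ − 2.054 × 10⁻⁴ = 6.966 × 10⁻⁴, so Δρ ≈ 0.7133 kg m⁻³.
N² = (g/ρ₀)·Δρ/Δz = g·(Δρ/ρ₀)/Δz = 9.8 × 6.966 × 10⁻⁴ / 48 = 1.4222 × 10⁻⁴ s⁻² ≈ 1.42 × 10⁻⁴ s⁻².

1.42 × 10⁻⁴ s⁻²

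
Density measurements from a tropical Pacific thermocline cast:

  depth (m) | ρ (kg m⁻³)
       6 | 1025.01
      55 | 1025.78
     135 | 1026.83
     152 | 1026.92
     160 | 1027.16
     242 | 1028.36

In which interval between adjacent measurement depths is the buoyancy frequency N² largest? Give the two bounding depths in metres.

152–160 m

Compute the density gradient over each adjacent pair:
  6–55 m: Δρ/Δz = 0.77/49 = 0.016 kg m⁻⁴
  55–135 m: Δρ/Δz = 1.05/80 = 0.013 kg m⁻⁴
  135–152 m: Δρ/Δz = 0.09/17 = 5.3 × 10⁻³ kg m⁻⁴
  152–160 m: Δρ/Δz = 0.24/8 = 0.030 kg m⁻⁴
  160–242 m: Δρ/Δz = 1.20/82 = 0.015 kg m⁻⁴
The largest gradient is in the 152–160 m interval — the pycnocline.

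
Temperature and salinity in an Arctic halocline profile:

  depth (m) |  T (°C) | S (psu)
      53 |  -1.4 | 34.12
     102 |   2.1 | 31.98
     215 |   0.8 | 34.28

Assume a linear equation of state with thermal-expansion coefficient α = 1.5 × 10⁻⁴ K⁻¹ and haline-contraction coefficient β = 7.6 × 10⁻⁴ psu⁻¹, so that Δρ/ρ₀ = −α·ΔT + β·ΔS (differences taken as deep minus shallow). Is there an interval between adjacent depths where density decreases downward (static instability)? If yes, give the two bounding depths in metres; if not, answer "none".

53–102 m

Evaluate Δρ/ρ₀ = −αΔT + βΔS across each adjacent pair:
  53–102 m: −αΔT+βΔS = −(1.5 × 10⁻⁴)(+3.5)+(7.6 × 10⁻⁴)(-2.14) = -2.2 × 10⁻³ → UNSTABLE
  102–215 m: −αΔT+βΔS = −(1.5 × 10⁻⁴)(-1.3)+(7.6 × 10⁻⁴)(+2.30) = 1.9 × 10⁻³ → stable
The 53–102 m interval has Δρ < 0: lighter water underlies denser water.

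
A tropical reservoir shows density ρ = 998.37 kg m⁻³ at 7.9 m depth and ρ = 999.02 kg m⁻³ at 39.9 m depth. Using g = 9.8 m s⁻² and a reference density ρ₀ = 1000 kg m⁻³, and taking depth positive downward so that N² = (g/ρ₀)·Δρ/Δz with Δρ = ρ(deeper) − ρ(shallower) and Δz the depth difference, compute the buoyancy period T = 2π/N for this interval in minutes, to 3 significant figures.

Δρ = 999.02 − 998.37 = 0.65 kg m⁻³ over Δz = 39.9 − 7.9 = 32 m.
N² = (9.8/1000) × (0.65/32) = 1.9906 × 10⁻⁴ s⁻².
N = √(1.9906 × 10⁻⁴) = 0.014109 rad s⁻¹, so T = 2π/N = 445.33 s = 7.4222 min ≈ 7.42 min.

7.42 min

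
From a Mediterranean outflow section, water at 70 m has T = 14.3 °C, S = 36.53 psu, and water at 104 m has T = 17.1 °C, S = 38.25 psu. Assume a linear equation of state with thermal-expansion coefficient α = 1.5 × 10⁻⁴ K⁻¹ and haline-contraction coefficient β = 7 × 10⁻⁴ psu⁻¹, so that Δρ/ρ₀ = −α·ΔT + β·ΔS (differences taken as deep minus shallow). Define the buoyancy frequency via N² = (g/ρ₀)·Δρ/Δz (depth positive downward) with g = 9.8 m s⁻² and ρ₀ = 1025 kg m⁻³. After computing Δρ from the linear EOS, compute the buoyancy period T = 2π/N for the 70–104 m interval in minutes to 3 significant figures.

6.97 min

ΔT = +2.8 K, ΔS = +1.72 psu (deep − shallow).
Δρ/ρ₀ = −αΔT + βΔS = -4.20 × 10⁻⁴ + 1.204 × 10⁻³ = 7.84 × 10⁻⁴, so Δρ ≈ 0.8036 kg m⁻³.
N² = (g/ρ₀)·Δρ/Δz = g·(Δρ/ρ₀)/Δz = 9.8 × 7.84 × 10⁻⁴ / 34 = 2.2598 × 10⁻⁴ s⁻².
N = √(2.2598 × 10⁻⁴) = 0.015033 rad s⁻¹ → T = 2π/N = 417.96 s = 6.9660 min ≈ 6.97 min.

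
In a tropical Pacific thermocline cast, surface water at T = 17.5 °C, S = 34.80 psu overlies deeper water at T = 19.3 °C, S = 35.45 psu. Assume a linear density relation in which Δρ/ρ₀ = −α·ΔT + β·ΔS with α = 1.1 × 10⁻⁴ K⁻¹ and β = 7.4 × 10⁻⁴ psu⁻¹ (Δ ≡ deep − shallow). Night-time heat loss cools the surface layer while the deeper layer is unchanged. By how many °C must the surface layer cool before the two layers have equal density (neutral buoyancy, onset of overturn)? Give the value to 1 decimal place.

2.6 °C

Neutral buoyancy requires Δρ = 0, i.e. −α(T_deep − T_surf′) + β(S_deep − S_surf) = 0.
T_surf′ = T_deep − (β/α)·ΔS = 19.3 − (7.4 × 10⁻⁴/1.1 × 10⁻⁴)·(+0.65) = 14.927 °C.
Cooling required: 17.5 − (14.927) = 2.573 °C.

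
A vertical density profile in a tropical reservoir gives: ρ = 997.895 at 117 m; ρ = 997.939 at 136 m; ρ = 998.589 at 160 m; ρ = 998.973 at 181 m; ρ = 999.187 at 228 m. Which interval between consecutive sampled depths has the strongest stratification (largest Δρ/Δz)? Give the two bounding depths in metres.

Compute the density gradient over each adjacent pair:
  117–136 m: Δρ/Δz = 0.044/19 = 2.3 × 10⁻³ kg m⁻⁴
  136–160 m: Δρ/Δz = 0.650/24 = 0.027 kg m⁻⁴
  160–181 m: Δρ/Δz = 0.384/21 = 0.018 kg m⁻⁴
  181–228 m: Δρ/Δz = 0.214/47 = 4.6 × 10⁻³ kg m⁻⁴
The largest gradient is in the 136–160 m interval — the pycnocline.

136–160 m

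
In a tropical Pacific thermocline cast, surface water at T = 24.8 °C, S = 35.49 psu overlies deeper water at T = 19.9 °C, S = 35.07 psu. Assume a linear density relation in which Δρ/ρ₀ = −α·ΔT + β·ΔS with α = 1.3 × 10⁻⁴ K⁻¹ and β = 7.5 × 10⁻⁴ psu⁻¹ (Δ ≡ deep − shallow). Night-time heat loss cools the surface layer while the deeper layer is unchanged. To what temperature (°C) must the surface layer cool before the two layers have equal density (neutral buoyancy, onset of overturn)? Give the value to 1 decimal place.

22.3 °C

Neutral buoyancy requires Δρ = 0, i.e. −α(T_deep − T_surf′) + β(S_deep − S_surf) = 0.
T_surf′ = T_deep − (β/α)·ΔS = 19.9 − (7.5 × 10⁻⁴/1.3 × 10⁻⁴)·(-0.42) = 22.323 °C.
Cooling required: 24.8 − (22.323) = 2.477 °C.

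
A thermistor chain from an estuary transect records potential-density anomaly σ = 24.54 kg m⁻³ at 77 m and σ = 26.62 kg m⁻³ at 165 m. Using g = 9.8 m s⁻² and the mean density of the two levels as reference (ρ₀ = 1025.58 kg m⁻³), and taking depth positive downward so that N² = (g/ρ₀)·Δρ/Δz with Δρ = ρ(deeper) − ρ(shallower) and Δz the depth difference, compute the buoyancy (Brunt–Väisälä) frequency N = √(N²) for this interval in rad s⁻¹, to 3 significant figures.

Δρ = 1026.62 − 1024.54 = 2.08 kg m⁻³ over Δz = 165 − 77 = 88 m.
N² = (9.8/1025.58) × (2.08/88) = 2.2586 × 10⁻⁴ s⁻².
N = √(2.2586 × 10⁻⁴) = 0.015029 rad s⁻¹ ≈ 0.0150 rad s⁻¹.
A positive N² confirms static stability across the interval.

0.0150 rad s⁻¹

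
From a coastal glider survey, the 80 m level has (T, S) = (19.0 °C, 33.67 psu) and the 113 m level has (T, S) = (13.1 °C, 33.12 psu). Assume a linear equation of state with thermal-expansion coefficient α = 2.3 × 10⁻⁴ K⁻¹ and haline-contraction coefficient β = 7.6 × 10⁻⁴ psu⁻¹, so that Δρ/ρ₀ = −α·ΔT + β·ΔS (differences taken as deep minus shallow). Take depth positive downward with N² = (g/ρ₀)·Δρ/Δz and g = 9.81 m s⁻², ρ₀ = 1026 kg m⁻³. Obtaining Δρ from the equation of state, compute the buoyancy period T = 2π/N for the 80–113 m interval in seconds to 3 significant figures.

ΔT = -5.9 K, ΔS = -0.55 psu (deep − shallow).
Δρ/ρ₀ = −αΔT + βΔS = 1.357 × 10⁻³ − 4.18 × 10⁻⁴ = 9.39 × 10⁻⁴, so Δρ ≈ 0.9634 kg m⁻³.
N² = (g/ρ₀)·Δρ/Δz = g·(Δρ/ρ₀)/Δz = 9.81 × 9.39 × 10⁻⁴ / 33 = 2.7914 × 10⁻⁴ s⁻².
N = √(2.7914 × 10⁻⁴) = 0.016707 rad s⁻¹ → T = 2π/N = 376.08 s ≈ 376 s.

376 s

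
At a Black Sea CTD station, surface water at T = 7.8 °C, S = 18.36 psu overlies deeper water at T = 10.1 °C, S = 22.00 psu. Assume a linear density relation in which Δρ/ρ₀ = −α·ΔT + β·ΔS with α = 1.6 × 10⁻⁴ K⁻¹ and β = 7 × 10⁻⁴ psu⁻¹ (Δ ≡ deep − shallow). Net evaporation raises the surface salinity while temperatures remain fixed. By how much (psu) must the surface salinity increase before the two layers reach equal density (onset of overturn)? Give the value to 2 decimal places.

Neutral buoyancy requires −α(T_deep − T_surf) + β(S_deep − S_surf′) = 0.
S_surf′ = S_deep − (α/β)·ΔT = 22.00 − (1.6 × 10⁻⁴/7 × 10⁻⁴)·(+2.3) = 21.4743 psu.
Increase required: 21.4743 − 18.36 = 3.1143 psu.

3.11 psu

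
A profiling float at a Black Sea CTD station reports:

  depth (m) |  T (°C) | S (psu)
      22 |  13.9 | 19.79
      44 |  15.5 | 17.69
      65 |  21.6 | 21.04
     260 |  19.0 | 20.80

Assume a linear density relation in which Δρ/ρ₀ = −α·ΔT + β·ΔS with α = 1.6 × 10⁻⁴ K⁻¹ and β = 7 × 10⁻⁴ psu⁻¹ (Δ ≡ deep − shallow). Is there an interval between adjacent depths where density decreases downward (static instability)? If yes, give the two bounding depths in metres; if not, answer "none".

22–44 m

Evaluate Δρ/ρ₀ = −αΔT + βΔS across each adjacent pair:
  22–44 m: −αΔT+βΔS = −(1.6 × 10⁻⁴)(+1.6)+(7 × 10⁻⁴)(-2.10) = -1.7 × 10⁻³ → UNSTABLE
  44–65 m: −αΔT+βΔS = −(1.6 × 10⁻⁴)(+6.1)+(7 × 10⁻⁴)(+3.35) = 1.4 × 10⁻³ → stable
  65–260 m: −αΔT+βΔS = −(1.6 × 10⁻⁴)(-2.6)+(7 × 10⁻⁴)(-0.24) = 2.5 × 10⁻⁴ → stable
The 22–44 m interval has Δρ < 0: lighter water underlies denser water.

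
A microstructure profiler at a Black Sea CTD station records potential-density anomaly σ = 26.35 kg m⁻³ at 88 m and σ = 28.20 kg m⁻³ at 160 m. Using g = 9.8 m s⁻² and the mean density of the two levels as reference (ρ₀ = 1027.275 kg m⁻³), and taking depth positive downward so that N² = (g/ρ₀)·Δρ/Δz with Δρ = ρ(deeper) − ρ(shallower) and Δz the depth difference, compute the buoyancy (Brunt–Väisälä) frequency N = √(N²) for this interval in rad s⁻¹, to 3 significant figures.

0.0157 rad s⁻¹

Δρ = 1028.20 − 1026.35 = 1.85 kg m⁻³ over Δz = 160 − 88 = 72 m.
N² = (9.8/1027.275) × (1.85/72) = 2.4512 × 10⁻⁴ s⁻².
N = √(2.4512 × 10⁻⁴) = 0.015656 rad s⁻¹ ≈ 0.0157 rad s⁻¹.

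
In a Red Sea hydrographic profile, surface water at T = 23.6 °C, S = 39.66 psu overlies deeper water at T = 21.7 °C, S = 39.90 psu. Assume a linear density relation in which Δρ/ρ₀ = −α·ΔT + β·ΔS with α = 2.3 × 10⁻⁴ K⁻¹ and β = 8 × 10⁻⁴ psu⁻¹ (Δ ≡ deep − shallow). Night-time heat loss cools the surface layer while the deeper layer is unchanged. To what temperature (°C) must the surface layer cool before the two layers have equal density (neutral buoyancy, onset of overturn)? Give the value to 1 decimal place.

Neutral buoyancy requires Δρ = 0, i.e. −α(T_deep − T_surf′) + β(S_deep − S_surf) = 0.
T_surf′ = T_deep − (β/α)·ΔS = 21.7 − (8 × 10⁻⁴/2.3 × 10⁻⁴)·(+0.24) = 20.865 °C.
Cooling required: 23.6 − (20.865) = 2.735 °C.

20.9 °C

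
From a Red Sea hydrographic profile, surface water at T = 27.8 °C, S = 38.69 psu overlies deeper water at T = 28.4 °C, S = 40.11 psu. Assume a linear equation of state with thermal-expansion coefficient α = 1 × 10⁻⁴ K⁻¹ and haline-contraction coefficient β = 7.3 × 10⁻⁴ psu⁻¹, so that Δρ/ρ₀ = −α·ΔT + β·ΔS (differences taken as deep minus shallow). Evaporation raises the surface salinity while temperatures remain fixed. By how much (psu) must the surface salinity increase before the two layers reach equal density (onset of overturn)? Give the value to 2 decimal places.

1.34 psu

Neutral buoyancy requires −α(T_deep − T_surf) + β(S_deep − S_surf′) = 0.
S_surf′ = S_deep − (α/β)·ΔT = 40.11 − (1 × 10⁻⁴/7.3 × 10⁻⁴)·(+0.6) = 40.0278 psu.
Increase required: 40.0278 − 38.69 = 1.3378 psu.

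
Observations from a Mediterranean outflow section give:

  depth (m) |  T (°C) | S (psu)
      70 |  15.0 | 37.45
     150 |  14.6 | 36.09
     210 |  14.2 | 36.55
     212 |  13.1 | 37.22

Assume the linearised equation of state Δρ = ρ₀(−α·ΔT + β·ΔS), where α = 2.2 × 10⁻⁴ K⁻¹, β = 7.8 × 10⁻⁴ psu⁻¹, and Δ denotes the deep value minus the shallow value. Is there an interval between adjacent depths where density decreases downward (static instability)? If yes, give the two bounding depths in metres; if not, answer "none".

70–150 m

Evaluate Δρ/ρ₀ = −αΔT + βΔS across each adjacent pair:
  70–150 m: −αΔT+βΔS = −(2.2 × 10⁻⁴)(-0.4)+(7.8 × 10⁻⁴)(-1.36) = -9.7 × 10⁻⁴ → UNSTABLE
  150–210 m: −αΔT+βΔS = −(2.2 × 10⁻⁴)(-0.4)+(7.8 × 10⁻⁴)(+0.46) = 4.5 × 10⁻⁴ → stable
  210–212 m: −αΔT+βΔS = −(2.2 × 10⁻⁴)(-1.1)+(7.8 × 10⁻⁴)(+0.67) = 7.6 × 10⁻⁴ → stable
The 70–150 m interval has Δρ < 0: lighter water underlies denser water.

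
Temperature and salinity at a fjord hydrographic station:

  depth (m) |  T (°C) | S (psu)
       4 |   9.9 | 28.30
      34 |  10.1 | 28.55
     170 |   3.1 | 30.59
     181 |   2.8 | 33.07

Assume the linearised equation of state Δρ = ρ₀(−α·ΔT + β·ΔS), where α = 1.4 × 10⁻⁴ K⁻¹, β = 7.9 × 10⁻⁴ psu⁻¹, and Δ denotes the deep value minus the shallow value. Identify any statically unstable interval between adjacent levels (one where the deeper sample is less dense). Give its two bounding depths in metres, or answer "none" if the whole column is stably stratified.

none

Evaluate Δρ/ρ₀ = −αΔT + βΔS across each adjacent pair:
  4–34 m: −αΔT+βΔS = −(1.4 × 10⁻⁴)(+0.2)+(7.9 × 10⁻⁴)(+0.25) = 1.7 × 10⁻⁴ → stable
  34–170 m: −αΔT+βΔS = −(1.4 × 10⁻⁴)(-7.0)+(7.9 × 10⁻⁴)(+2.04) = 2.6 × 10⁻³ → stable
  170–181 m: −αΔT+βΔS = −(1.4 × 10⁻⁴)(-0.3)+(7.9 × 10⁻⁴)(+2.48) = 2.0 × 10⁻³ → stable
Every interval has Δρ > 0: the column is stably stratified throughout.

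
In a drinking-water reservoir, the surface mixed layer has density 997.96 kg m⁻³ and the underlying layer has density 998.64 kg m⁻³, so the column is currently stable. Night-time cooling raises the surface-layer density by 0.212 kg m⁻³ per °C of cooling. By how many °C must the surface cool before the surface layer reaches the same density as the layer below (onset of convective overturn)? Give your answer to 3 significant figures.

3.21 °C

Density deficit of the surface layer: 998.64 − 997.96 = 0.68 kg m⁻³.
Required change = 0.68 / 0.212 = 3.21 °C.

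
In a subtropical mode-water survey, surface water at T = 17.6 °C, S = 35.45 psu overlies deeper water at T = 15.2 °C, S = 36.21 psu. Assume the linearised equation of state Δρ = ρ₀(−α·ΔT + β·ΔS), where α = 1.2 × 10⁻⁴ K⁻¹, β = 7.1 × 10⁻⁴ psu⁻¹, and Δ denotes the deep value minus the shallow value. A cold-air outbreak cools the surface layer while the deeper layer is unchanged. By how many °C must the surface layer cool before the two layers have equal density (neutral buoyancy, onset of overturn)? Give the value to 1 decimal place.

Neutral buoyancy requires Δρ = 0, i.e. −α(T_deep − T_surf′) + β(S_deep − S_surf) = 0.
T_surf′ = T_deep − (β/α)·ΔS = 15.2 − (7.1 × 10⁻⁴/1.2 × 10⁻⁴)·(+0.76) = 10.703 °C.
Cooling required: 17.6 − (10.703) = 6.897 °C.

6.9 °C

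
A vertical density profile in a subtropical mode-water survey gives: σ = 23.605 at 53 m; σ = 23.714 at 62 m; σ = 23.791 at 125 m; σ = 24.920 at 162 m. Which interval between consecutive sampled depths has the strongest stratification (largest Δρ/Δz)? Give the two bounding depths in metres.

125–162 m

Compute the density gradient over each adjacent pair:
  53–62 m: Δρ/Δz = 0.109/9 = 0.012 kg m⁻⁴
  62–125 m: Δρ/Δz = 0.077/63 = 1.2 × 10⁻³ kg m⁻⁴
  125–162 m: Δρ/Δz = 1.129/37 = 0.031 kg m⁻⁴
The largest gradient is in the 125–162 m interval — the pycnocline.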